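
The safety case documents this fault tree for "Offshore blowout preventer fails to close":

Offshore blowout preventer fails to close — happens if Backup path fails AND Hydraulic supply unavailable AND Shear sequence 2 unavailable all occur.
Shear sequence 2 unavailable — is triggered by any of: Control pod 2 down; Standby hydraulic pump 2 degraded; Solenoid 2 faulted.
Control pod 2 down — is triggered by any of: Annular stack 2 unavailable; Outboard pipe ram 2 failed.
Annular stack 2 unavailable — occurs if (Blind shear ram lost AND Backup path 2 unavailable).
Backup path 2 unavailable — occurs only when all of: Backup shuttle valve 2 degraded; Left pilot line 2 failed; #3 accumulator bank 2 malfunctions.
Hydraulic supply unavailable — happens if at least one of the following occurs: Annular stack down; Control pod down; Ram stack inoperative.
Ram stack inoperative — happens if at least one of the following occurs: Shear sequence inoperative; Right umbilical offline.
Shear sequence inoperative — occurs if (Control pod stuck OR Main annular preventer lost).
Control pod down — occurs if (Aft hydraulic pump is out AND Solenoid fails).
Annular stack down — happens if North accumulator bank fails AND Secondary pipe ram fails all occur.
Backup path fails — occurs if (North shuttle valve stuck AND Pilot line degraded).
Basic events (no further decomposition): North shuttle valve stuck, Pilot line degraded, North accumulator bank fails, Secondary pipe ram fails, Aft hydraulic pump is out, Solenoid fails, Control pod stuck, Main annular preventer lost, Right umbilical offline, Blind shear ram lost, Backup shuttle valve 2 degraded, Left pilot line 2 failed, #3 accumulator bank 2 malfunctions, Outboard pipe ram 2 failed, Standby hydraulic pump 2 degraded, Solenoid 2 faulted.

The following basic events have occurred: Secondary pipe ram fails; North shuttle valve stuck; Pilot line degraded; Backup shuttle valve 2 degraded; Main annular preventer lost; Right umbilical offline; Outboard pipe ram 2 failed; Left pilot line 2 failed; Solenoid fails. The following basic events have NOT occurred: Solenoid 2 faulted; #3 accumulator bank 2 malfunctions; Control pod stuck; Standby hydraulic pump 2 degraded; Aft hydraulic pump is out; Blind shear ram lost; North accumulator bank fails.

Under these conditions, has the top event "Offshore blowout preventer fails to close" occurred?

Backup path fails [AND]: North shuttle valve stuck=occurs, Pilot line degraded=occurs → all inputs occur → occurs.
Annular stack down [AND]: North accumulator bank fails=not, Secondary pipe ram fails=occurs → not all inputs occur → does not occur.
Control pod down [AND]: Aft hydraulic pump is out=not, Solenoid fails=occurs → not all inputs occur → does not occur.
Shear sequence inoperative [OR]: Control pod stuck=not, Main annular preventer lost=occurs → at least one input occurs → occurs.
Ram stack inoperative [OR]: Shear sequence inoperative=occurs, Right umbilical offline=occurs → at least one input occurs → occurs.
Hydraulic supply unavailable [OR]: Annular stack down=not, Control pod down=not, Ram stack inoperative=occurs → at least one input occurs → occurs.
Backup path 2 unavailable [AND]: Backup shuttle valve 2 degraded=occurs, Left pilot line 2 failed=occurs, #3 accumulator bank 2 malfunctions=not → not all inputs occur → does not occur.
Annular stack 2 unavailable [AND]: Blind shear ram lost=not, Backup path 2 unavailable=not → not all inputs occur → does not occur.
Control pod 2 down [OR]: Annular stack 2 unavailable=not, Outboard pipe ram 2 failed=occurs → at least one input occurs → occurs.
Shear sequence 2 unavailable [OR]: Control pod 2 down=occurs, Standby hydraulic pump 2 degraded=not, Solenoid 2 faulted=not → at least one input occurs → occurs.
Offshore blowout preventer fails to close [AND]: Backup path fails=occurs, Hydraulic supply unavailable=occurs, Shear sequence 2 unavailable=occurs → all inputs occur → occurs.

Yes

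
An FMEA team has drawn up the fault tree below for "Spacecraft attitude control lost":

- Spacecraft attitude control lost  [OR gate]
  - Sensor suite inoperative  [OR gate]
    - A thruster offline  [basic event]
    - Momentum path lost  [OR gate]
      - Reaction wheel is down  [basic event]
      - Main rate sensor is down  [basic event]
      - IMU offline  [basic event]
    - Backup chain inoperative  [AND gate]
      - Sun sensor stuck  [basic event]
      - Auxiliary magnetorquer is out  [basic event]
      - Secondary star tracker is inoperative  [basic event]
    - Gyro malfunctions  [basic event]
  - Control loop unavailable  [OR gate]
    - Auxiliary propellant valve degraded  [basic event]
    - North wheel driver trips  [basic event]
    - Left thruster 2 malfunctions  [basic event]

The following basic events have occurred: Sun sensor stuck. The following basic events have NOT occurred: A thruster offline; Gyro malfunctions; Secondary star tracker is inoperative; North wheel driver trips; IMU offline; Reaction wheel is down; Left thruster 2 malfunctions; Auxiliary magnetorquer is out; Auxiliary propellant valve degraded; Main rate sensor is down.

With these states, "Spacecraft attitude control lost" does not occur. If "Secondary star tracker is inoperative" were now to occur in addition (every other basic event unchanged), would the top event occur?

Counterfactual: set "Secondary star tracker is inoperative" to occurred.
Momentum path lost [OR]: Reaction wheel is down=not, Main rate sensor is down=not, IMU offline=not → no input occurs → does not occur.
Backup chain inoperative [AND]: Sun sensor stuck=occurs, Auxiliary magnetorquer is out=not, Secondary star tracker is inoperative=occurs → not all inputs occur → does not occur.
Sensor suite inoperative [OR]: A thruster offline=not, Momentum path lost=not, Backup chain inoperative=not, Gyro malfunctions=not → no input occurs → does not occur.
Control loop unavailable [OR]: Auxiliary propellant valve degraded=not, North wheel driver trips=not, Left thruster 2 malfunctions=not → no input occurs → does not occur.
Spacecraft attitude control lost [OR]: Sensor suite inoperative=not, Control loop unavailable=not → no input occurs → does not occur.

No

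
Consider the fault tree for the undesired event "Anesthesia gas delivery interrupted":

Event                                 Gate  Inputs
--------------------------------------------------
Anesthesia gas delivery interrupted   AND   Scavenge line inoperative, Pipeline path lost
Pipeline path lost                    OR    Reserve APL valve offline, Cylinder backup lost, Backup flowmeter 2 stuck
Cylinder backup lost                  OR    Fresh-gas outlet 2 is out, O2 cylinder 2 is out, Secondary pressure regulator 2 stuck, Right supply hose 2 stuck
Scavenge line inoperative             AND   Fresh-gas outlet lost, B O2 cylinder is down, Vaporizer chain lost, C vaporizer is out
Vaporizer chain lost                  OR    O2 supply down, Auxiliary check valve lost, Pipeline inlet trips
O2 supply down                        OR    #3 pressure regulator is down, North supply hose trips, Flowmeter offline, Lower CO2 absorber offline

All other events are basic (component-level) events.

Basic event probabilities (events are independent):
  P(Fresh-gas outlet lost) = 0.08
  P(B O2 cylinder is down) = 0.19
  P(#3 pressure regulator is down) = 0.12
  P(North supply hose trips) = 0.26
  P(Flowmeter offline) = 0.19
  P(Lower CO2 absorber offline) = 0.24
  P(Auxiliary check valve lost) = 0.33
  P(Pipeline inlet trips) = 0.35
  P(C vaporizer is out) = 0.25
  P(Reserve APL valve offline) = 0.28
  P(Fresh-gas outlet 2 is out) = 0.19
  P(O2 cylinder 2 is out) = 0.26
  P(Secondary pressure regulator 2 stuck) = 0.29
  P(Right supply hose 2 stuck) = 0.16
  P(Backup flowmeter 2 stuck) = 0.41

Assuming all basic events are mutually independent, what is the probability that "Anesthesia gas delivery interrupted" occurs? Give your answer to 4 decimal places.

P(O2 supply down) [OR] = 1 − (1−0.12) × (1−0.26) × (1−0.19) × (1−0.24) = 0.599121
P(Vaporizer chain lost) [OR] = 1 − (1−0.599121) × (1−0.33) × (1−0.35) = 0.825417
P(Scavenge line inoperative) [AND] = 0.08 × 0.19 × 0.825417 × 0.25 = 0.003137
P(Cylinder backup lost) [OR] = 1 − (1−0.19) × (1−0.26) × (1−0.29) × (1−0.16) = 0.642518
P(Pipeline path lost) [OR] = 1 − (1−0.28) × (1−0.642518) × (1−0.41) = 0.848142
P(Anesthesia gas delivery interrupted) [AND] = 0.003137 × 0.848142 = 0.002661
Rounded to 4 decimal places: P(Anesthesia gas delivery interrupted) ≈ 0.0027.

0.0027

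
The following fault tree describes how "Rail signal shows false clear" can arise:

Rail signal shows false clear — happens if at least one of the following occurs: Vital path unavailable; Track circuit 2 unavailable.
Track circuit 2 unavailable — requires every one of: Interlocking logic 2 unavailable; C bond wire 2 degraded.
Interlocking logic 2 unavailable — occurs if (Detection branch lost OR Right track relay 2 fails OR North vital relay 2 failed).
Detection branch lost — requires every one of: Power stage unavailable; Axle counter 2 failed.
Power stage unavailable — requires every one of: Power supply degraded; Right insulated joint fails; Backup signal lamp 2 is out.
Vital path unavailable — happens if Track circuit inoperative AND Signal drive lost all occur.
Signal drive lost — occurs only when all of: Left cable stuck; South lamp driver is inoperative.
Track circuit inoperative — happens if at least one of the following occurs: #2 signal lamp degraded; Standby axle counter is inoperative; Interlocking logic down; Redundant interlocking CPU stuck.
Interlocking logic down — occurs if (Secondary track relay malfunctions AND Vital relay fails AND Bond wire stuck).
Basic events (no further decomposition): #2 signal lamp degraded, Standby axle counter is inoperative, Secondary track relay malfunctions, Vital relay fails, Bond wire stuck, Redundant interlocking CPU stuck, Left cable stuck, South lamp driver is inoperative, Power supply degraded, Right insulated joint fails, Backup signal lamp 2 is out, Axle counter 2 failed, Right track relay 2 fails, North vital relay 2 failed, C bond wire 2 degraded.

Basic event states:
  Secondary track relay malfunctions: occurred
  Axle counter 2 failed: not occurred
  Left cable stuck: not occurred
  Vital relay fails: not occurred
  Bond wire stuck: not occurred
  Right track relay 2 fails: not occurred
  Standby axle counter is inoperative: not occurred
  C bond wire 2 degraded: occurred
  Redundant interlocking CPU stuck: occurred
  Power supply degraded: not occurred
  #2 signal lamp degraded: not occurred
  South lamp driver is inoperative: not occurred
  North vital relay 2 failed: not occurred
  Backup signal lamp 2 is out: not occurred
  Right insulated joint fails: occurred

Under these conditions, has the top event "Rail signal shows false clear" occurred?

No

Interlocking logic down [AND]: Secondary track relay malfunctions=occurs, Vital relay fails=not, Bond wire stuck=not → not all inputs occur → does not occur.
Track circuit inoperative [OR]: #2 signal lamp degraded=not, Standby axle counter is inoperative=not, Interlocking logic down=not, Redundant interlocking CPU stuck=occurs → at least one input occurs → occurs.
Signal drive lost [AND]: Left cable stuck=not, South lamp driver is inoperative=not → not all inputs occur → does not occur.
Vital path unavailable [AND]: Track circuit inoperative=occurs, Signal drive lost=not → not all inputs occur → does not occur.
Power stage unavailable [AND]: Power supply degraded=not, Right insulated joint fails=occurs, Backup signal lamp 2 is out=not → not all inputs occur → does not occur.
Detection branch lost [AND]: Power stage unavailable=not, Axle counter 2 failed=not → not all inputs occur → does not occur.
Interlocking logic 2 unavailable [OR]: Detection branch lost=not, Right track relay 2 fails=not, North vital relay 2 failed=not → no input occurs → does not occur.
Track circuit 2 unavailable [AND]: Interlocking logic 2 unavailable=not, C bond wire 2 degraded=occurs → not all inputs occur → does not occur.
Rail signal shows false clear [OR]: Vital path unavailable=not, Track circuit 2 unavailable=not → no input occurs → does not occur.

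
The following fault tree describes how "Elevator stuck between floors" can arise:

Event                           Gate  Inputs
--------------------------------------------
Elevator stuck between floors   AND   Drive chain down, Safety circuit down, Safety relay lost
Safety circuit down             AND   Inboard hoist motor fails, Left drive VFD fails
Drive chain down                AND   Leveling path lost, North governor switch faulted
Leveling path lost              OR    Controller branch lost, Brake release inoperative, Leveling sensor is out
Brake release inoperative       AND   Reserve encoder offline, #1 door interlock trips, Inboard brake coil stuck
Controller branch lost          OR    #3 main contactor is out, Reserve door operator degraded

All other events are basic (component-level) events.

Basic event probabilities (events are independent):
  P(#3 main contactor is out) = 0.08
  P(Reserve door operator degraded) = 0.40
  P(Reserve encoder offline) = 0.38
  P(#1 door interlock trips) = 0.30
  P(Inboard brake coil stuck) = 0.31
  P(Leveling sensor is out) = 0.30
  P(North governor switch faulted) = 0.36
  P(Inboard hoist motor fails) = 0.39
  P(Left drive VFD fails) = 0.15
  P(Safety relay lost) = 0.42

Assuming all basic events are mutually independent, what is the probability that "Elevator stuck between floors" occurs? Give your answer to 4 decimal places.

0.0055

P(Controller branch lost) [OR] = 1 − (1−0.08) × (1−0.40) = 0.448000
P(Brake release inoperative) [AND] = 0.38 × 0.30 × 0.31 = 0.035340
P(Leveling path lost) [OR] = 1 − (1−0.448000) × (1−0.035340) × (1−0.30) = 0.627255
P(Drive chain down) [AND] = 0.627255 × 0.36 = 0.225812
P(Safety circuit down) [AND] = 0.39 × 0.15 = 0.058500
P(Elevator stuck between floors) [AND] = 0.225812 × 0.058500 × 0.42 = 0.005548
Rounded to 4 decimal places: P(Elevator stuck between floors) ≈ 0.0055.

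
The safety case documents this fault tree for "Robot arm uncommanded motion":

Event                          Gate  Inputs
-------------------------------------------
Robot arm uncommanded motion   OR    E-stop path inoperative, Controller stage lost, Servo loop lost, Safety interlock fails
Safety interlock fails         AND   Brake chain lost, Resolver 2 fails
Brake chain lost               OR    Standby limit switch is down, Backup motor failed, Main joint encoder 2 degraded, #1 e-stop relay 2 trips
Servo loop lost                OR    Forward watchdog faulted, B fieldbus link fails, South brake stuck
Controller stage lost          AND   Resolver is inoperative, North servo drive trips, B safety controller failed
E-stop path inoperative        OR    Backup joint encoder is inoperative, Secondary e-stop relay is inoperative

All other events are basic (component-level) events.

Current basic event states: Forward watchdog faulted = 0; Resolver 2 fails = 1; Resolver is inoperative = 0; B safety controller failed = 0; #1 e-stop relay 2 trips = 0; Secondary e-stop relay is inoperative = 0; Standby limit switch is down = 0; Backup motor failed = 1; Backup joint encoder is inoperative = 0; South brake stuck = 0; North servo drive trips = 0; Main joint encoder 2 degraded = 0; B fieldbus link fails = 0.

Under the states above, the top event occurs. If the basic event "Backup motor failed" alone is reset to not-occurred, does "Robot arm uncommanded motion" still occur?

No

Counterfactual: set "Backup motor failed" to not occurred.
E-stop path inoperative [OR]: Backup joint encoder is inoperative=not, Secondary e-stop relay is inoperative=not → no input occurs → does not occur.
Controller stage lost [AND]: Resolver is inoperative=not, North servo drive trips=not, B safety controller failed=not → not all inputs occur → does not occur.
Servo loop lost [OR]: Forward watchdog faulted=not, B fieldbus link fails=not, South brake stuck=not → no input occurs → does not occur.
Brake chain lost [OR]: Standby limit switch is down=not, Backup motor failed=not, Main joint encoder 2 degraded=not, #1 e-stop relay 2 trips=not → no input occurs → does not occur.
Safety interlock fails [AND]: Brake chain lost=not, Resolver 2 fails=occurs → not all inputs occur → does not occur.
Robot arm uncommanded motion [OR]: E-stop path inoperative=not, Controller stage lost=not, Servo loop lost=not, Safety interlock fails=not → no input occurs → does not occur.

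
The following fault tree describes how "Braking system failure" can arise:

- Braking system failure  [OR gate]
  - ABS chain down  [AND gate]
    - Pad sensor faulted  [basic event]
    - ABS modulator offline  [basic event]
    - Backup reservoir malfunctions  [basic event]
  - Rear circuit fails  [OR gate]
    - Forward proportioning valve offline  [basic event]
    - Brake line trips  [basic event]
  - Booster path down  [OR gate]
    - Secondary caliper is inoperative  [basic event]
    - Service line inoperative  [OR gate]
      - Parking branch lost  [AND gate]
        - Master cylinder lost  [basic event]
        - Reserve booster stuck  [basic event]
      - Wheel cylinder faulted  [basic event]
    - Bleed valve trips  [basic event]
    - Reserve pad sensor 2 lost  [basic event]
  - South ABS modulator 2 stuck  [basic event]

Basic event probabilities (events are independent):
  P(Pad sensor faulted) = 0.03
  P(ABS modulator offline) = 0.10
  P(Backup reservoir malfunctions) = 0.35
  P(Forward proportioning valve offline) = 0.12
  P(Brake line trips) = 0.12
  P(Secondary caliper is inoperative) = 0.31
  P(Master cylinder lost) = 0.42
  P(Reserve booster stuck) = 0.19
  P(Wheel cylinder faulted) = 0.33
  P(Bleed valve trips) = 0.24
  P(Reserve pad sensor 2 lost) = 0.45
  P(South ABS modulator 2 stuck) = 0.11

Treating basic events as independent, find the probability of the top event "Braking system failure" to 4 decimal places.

P(ABS chain down) [AND] = 0.03 × 0.10 × 0.35 = 0.001050
P(Rear circuit fails) [OR] = 1 − (1−0.12) × (1−0.12) = 0.225600
P(Parking branch lost) [AND] = 0.42 × 0.19 = 0.079800
P(Service line inoperative) [OR] = 1 − (1−0.079800) × (1−0.33) = 0.383466
P(Booster path down) [OR] = 1 − (1−0.31) × (1−0.383466) × (1−0.24) × (1−0.45) = 0.822179
P(Braking system failure) [OR] = 1 − (1−0.001050) × (1−0.225600) × (1−0.822179) × (1−0.11) = 0.877572
Rounded to 4 decimal places: P(Braking system failure) ≈ 0.8776.

0.8776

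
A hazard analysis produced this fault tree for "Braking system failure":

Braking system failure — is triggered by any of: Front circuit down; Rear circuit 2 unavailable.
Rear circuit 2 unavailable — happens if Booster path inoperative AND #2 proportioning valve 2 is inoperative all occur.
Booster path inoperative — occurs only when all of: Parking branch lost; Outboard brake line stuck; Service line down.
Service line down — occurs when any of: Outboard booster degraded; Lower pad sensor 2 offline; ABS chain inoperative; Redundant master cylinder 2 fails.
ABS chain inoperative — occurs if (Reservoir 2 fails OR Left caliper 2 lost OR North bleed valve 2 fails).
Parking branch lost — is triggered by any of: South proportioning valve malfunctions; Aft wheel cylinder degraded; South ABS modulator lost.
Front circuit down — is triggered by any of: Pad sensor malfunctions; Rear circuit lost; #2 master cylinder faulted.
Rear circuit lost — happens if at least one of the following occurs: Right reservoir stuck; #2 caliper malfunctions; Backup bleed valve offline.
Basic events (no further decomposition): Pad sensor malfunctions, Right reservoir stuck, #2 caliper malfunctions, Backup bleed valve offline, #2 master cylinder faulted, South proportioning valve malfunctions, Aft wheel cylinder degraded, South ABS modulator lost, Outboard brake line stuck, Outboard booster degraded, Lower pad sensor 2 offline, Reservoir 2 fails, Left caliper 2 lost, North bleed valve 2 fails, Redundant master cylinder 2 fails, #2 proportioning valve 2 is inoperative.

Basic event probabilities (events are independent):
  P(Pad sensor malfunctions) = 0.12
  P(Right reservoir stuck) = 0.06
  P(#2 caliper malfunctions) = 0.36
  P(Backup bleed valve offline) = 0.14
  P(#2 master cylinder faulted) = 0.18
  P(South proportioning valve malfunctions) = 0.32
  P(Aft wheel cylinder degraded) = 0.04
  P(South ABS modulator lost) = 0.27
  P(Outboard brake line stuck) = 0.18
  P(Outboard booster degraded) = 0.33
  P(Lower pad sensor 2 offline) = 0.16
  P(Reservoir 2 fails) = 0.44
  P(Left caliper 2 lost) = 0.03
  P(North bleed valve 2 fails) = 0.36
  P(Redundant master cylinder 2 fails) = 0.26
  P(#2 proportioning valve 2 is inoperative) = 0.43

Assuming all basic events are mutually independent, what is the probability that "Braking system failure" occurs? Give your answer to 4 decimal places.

P(Rear circuit lost) [OR] = 1 − (1−0.06) × (1−0.36) × (1−0.14) = 0.482624
P(Front circuit down) [OR] = 1 − (1−0.12) × (1−0.482624) × (1−0.18) = 0.626661
P(Parking branch lost) [OR] = 1 − (1−0.32) × (1−0.04) × (1−0.27) = 0.523456
P(ABS chain inoperative) [OR] = 1 − (1−0.44) × (1−0.03) × (1−0.36) = 0.652352
P(Service line down) [OR] = 1 − (1−0.33) × (1−0.16) × (1−0.652352) × (1−0.26) = 0.855214
P(Booster path inoperative) [AND] = 0.523456 × 0.18 × 0.855214 = 0.080580
P(Rear circuit 2 unavailable) [AND] = 0.080580 × 0.43 = 0.034649
P(Braking system failure) [OR] = 1 − (1−0.626661) × (1−0.034649) = 0.639597
Rounded to 4 decimal places: P(Braking system failure) ≈ 0.6396.

0.6396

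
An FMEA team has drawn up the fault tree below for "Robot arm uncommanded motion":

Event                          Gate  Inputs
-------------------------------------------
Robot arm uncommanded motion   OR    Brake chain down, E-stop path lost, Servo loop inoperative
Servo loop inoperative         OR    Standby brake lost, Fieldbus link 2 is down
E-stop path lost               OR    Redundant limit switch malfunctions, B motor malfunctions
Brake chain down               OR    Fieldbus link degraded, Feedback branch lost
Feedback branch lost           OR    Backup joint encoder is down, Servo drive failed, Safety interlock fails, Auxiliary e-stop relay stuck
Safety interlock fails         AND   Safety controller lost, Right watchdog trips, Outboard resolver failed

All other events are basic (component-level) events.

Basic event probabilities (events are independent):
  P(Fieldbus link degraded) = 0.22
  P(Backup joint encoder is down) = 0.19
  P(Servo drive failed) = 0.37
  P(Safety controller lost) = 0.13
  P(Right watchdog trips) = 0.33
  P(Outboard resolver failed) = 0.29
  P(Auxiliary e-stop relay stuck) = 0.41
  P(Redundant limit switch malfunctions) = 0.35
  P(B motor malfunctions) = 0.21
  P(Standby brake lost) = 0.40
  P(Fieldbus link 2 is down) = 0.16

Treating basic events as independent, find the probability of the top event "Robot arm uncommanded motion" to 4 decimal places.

P(Safety interlock fails) [AND] = 0.13 × 0.33 × 0.29 = 0.012441
P(Feedback branch lost) [OR] = 1 − (1−0.19) × (1−0.37) × (1−0.012441) × (1−0.41) = 0.702669
P(Brake chain down) [OR] = 1 − (1−0.22) × (1−0.702669) = 0.768082
P(E-stop path lost) [OR] = 1 − (1−0.35) × (1−0.21) = 0.486500
P(Servo loop inoperative) [OR] = 1 − (1−0.40) × (1−0.16) = 0.496000
P(Robot arm uncommanded motion) [OR] = 1 − (1−0.768082) × (1−0.486500) × (1−0.496000) = 0.939979
Rounded to 4 decimal places: P(Robot arm uncommanded motion) ≈ 0.9400.

0.9400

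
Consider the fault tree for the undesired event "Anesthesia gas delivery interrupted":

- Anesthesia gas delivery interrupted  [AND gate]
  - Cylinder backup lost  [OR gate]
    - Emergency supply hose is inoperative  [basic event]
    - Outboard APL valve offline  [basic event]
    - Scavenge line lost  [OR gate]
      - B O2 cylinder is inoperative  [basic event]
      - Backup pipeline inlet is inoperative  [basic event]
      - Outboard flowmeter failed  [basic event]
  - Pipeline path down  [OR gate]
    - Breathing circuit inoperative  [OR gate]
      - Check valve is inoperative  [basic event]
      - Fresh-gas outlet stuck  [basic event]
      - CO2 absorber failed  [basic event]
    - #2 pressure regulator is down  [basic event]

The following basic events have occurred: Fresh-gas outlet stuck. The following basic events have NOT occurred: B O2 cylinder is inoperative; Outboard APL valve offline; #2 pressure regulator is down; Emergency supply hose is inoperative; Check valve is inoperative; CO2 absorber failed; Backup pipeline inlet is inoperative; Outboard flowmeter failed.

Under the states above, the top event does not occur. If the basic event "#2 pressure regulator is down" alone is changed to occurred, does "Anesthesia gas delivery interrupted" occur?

No

Counterfactual: set "#2 pressure regulator is down" to occurred.
Scavenge line lost [OR]: B O2 cylinder is inoperative=not, Backup pipeline inlet is inoperative=not, Outboard flowmeter failed=not → no input occurs → does not occur.
Cylinder backup lost [OR]: Emergency supply hose is inoperative=not, Outboard APL valve offline=not, Scavenge line lost=not → no input occurs → does not occur.
Breathing circuit inoperative [OR]: Check valve is inoperative=not, Fresh-gas outlet stuck=occurs, CO2 absorber failed=not → at least one input occurs → occurs.
Pipeline path down [OR]: Breathing circuit inoperative=occurs, #2 pressure regulator is down=occurs → at least one input occurs → occurs.
Anesthesia gas delivery interrupted [AND]: Cylinder backup lost=not, Pipeline path down=occurs → not all inputs occur → does not occur.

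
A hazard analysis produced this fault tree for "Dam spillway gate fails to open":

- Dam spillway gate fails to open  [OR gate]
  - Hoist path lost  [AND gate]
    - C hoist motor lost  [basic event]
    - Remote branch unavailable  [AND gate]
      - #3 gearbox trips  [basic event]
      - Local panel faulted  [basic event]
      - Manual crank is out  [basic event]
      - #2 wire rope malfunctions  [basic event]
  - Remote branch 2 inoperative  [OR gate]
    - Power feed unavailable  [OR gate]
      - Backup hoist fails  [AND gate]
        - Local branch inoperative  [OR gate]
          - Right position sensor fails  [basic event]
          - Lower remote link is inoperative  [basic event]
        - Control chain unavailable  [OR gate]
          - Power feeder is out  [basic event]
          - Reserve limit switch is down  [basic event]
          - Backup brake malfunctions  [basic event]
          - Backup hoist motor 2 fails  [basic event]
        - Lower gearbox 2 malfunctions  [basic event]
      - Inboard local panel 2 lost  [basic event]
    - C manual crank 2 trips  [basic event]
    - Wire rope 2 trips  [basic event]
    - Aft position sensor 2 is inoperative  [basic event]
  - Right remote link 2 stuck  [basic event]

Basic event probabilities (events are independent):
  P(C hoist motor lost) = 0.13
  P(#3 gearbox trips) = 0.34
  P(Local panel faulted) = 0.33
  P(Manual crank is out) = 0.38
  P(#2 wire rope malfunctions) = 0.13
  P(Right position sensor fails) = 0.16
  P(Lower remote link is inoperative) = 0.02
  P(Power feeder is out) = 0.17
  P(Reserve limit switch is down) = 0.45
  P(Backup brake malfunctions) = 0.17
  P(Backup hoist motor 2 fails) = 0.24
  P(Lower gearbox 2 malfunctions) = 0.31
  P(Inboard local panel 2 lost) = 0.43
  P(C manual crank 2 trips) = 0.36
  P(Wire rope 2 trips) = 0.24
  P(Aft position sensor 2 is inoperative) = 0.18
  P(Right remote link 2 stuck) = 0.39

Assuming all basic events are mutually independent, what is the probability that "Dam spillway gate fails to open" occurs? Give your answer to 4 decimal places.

P(Remote branch unavailable) [AND] = 0.34 × 0.33 × 0.38 × 0.13 = 0.005543
P(Hoist path lost) [AND] = 0.13 × 0.005543 = 0.000721
P(Local branch inoperative) [OR] = 1 − (1−0.16) × (1−0.02) = 0.176800
P(Control chain unavailable) [OR] = 1 − (1−0.17) × (1−0.45) × (1−0.17) × (1−0.24) = 0.712040
P(Backup hoist fails) [AND] = 0.176800 × 0.712040 × 0.31 = 0.039025
P(Power feed unavailable) [OR] = 1 − (1−0.039025) × (1−0.43) = 0.452244
P(Remote branch 2 inoperative) [OR] = 1 − (1−0.452244) × (1−0.36) × (1−0.24) × (1−0.18) = 0.781529
P(Dam spillway gate fails to open) [OR] = 1 − (1−0.000721) × (1−0.781529) × (1−0.39) = 0.866829
Rounded to 4 decimal places: P(Dam spillway gate fails to open) ≈ 0.8668.

0.8668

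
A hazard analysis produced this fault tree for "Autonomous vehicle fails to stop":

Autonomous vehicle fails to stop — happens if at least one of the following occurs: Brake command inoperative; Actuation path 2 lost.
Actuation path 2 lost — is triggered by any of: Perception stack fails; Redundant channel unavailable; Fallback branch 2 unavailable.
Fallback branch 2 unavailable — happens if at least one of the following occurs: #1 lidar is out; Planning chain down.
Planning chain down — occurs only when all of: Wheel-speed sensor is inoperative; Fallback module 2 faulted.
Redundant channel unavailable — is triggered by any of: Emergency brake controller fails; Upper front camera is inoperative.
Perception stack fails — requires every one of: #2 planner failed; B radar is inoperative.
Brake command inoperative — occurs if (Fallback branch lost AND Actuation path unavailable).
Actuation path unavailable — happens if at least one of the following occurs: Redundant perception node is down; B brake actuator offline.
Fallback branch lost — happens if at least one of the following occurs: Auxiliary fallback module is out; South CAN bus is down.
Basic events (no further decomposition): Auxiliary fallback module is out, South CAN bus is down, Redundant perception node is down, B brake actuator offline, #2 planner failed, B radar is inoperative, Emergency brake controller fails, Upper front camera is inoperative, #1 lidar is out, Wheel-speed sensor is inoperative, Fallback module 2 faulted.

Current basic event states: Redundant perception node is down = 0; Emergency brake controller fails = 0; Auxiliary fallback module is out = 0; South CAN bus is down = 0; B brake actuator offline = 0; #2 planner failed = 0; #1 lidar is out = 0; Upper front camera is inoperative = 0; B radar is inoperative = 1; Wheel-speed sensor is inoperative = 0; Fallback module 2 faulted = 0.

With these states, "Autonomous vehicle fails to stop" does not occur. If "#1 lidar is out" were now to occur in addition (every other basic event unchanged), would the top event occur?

Yes

Counterfactual: set "#1 lidar is out" to occurred.
Fallback branch lost [OR]: Auxiliary fallback module is out=not, South CAN bus is down=not → no input occurs → does not occur.
Actuation path unavailable [OR]: Redundant perception node is down=not, B brake actuator offline=not → no input occurs → does not occur.
Brake command inoperative [AND]: Fallback branch lost=not, Actuation path unavailable=not → not all inputs occur → does not occur.
Perception stack fails [AND]: #2 planner failed=not, B radar is inoperative=occurs → not all inputs occur → does not occur.
Redundant channel unavailable [OR]: Emergency brake controller fails=not, Upper front camera is inoperative=not → no input occurs → does not occur.
Planning chain down [AND]: Wheel-speed sensor is inoperative=not, Fallback module 2 faulted=not → not all inputs occur → does not occur.
Fallback branch 2 unavailable [OR]: #1 lidar is out=occurs, Planning chain down=not → at least one input occurs → occurs.
Actuation path 2 lost [OR]: Perception stack fails=not, Redundant channel unavailable=not, Fallback branch 2 unavailable=occurs → at least one input occurs → occurs.
Autonomous vehicle fails to stop [OR]: Brake command inoperative=not, Actuation path 2 lost=occurs → at least one input occurs → occurs.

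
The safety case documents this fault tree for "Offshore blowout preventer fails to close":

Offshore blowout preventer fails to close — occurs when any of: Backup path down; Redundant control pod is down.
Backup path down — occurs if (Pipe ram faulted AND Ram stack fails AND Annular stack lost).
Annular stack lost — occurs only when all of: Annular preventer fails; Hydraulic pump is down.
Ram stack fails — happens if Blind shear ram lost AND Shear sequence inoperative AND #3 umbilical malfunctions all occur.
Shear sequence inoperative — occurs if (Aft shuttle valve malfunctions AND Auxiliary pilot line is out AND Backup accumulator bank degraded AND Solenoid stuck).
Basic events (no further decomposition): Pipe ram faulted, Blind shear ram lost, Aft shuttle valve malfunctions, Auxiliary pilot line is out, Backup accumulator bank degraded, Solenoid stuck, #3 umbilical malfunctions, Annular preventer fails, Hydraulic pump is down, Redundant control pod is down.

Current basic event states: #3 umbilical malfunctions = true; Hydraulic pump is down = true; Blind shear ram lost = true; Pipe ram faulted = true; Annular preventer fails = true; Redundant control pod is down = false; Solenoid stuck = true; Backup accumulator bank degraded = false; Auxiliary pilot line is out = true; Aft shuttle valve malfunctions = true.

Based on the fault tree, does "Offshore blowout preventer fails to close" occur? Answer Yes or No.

No

Shear sequence inoperative [AND]: Aft shuttle valve malfunctions=occurs, Auxiliary pilot line is out=occurs, Backup accumulator bank degraded=not, Solenoid stuck=occurs → not all inputs occur → does not occur.
Ram stack fails [AND]: Blind shear ram lost=occurs, Shear sequence inoperative=not, #3 umbilical malfunctions=occurs → not all inputs occur → does not occur.
Annular stack lost [AND]: Annular preventer fails=occurs, Hydraulic pump is down=occurs → all inputs occur → occurs.
Backup path down [AND]: Pipe ram faulted=occurs, Ram stack fails=not, Annular stack lost=occurs → not all inputs occur → does not occur.
Offshore blowout preventer fails to close [OR]: Backup path down=not, Redundant control pod is down=not → no input occurs → does not occur.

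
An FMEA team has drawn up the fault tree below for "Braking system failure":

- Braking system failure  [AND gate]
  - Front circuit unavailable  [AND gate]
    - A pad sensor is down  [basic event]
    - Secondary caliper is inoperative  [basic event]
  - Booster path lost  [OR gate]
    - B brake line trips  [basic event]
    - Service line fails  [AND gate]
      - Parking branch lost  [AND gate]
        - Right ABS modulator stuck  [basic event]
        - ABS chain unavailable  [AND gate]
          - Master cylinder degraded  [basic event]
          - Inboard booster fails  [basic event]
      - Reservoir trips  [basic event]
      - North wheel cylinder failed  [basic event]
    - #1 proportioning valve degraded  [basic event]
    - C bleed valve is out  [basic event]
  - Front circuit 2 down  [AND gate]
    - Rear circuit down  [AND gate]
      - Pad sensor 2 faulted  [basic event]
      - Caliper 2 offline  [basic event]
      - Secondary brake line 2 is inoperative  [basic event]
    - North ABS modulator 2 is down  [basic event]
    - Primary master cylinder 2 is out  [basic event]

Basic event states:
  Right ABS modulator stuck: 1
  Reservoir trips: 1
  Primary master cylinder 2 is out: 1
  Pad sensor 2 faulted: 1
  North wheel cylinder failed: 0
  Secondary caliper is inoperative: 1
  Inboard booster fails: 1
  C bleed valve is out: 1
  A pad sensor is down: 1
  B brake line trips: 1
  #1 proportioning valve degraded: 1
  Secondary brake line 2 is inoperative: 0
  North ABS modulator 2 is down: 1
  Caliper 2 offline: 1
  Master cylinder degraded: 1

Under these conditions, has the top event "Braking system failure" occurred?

No

Front circuit unavailable [AND]: A pad sensor is down=occurs, Secondary caliper is inoperative=occurs → all inputs occur → occurs.
ABS chain unavailable [AND]: Master cylinder degraded=occurs, Inboard booster fails=occurs → all inputs occur → occurs.
Parking branch lost [AND]: Right ABS modulator stuck=occurs, ABS chain unavailable=occurs → all inputs occur → occurs.
Service line fails [AND]: Parking branch lost=occurs, Reservoir trips=occurs, North wheel cylinder failed=not → not all inputs occur → does not occur.
Booster path lost [OR]: B brake line trips=occurs, Service line fails=not, #1 proportioning valve degraded=occurs, C bleed valve is out=occurs → at least one input occurs → occurs.
Rear circuit down [AND]: Pad sensor 2 faulted=occurs, Caliper 2 offline=occurs, Secondary brake line 2 is inoperative=not → not all inputs occur → does not occur.
Front circuit 2 down [AND]: Rear circuit down=not, North ABS modulator 2 is down=occurs, Primary master cylinder 2 is out=occurs → not all inputs occur → does not occur.
Braking system failure [AND]: Front circuit unavailable=occurs, Booster path lost=occurs, Front circuit 2 down=not → not all inputs occur → does not occur.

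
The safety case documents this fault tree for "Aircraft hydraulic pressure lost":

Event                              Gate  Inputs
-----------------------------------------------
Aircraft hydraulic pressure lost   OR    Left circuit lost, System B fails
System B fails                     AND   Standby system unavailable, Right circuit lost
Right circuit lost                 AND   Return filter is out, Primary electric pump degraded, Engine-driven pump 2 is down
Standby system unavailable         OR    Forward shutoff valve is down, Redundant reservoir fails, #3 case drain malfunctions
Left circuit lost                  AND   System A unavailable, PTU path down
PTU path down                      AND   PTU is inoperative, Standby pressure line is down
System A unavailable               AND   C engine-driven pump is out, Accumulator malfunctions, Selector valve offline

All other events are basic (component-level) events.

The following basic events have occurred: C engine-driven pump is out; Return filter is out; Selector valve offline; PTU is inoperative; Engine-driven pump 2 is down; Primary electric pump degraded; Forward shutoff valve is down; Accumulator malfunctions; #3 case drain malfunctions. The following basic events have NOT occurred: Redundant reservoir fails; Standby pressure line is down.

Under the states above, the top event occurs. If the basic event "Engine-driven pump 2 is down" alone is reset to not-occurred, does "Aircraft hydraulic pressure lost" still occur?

Counterfactual: set "Engine-driven pump 2 is down" to not occurred.
System A unavailable [AND]: C engine-driven pump is out=occurs, Accumulator malfunctions=occurs, Selector valve offline=occurs → all inputs occur → occurs.
PTU path down [AND]: PTU is inoperative=occurs, Standby pressure line is down=not → not all inputs occur → does not occur.
Left circuit lost [AND]: System A unavailable=occurs, PTU path down=not → not all inputs occur → does not occur.
Standby system unavailable [OR]: Forward shutoff valve is down=occurs, Redundant reservoir fails=not, #3 case drain malfunctions=occurs → at least one input occurs → occurs.
Right circuit lost [AND]: Return filter is out=occurs, Primary electric pump degraded=occurs, Engine-driven pump 2 is down=not → not all inputs occur → does not occur.
System B fails [AND]: Standby system unavailable=occurs, Right circuit lost=not → not all inputs occur → does not occur.
Aircraft hydraulic pressure lost [OR]: Left circuit lost=not, System B fails=not → no input occurs → does not occur.

No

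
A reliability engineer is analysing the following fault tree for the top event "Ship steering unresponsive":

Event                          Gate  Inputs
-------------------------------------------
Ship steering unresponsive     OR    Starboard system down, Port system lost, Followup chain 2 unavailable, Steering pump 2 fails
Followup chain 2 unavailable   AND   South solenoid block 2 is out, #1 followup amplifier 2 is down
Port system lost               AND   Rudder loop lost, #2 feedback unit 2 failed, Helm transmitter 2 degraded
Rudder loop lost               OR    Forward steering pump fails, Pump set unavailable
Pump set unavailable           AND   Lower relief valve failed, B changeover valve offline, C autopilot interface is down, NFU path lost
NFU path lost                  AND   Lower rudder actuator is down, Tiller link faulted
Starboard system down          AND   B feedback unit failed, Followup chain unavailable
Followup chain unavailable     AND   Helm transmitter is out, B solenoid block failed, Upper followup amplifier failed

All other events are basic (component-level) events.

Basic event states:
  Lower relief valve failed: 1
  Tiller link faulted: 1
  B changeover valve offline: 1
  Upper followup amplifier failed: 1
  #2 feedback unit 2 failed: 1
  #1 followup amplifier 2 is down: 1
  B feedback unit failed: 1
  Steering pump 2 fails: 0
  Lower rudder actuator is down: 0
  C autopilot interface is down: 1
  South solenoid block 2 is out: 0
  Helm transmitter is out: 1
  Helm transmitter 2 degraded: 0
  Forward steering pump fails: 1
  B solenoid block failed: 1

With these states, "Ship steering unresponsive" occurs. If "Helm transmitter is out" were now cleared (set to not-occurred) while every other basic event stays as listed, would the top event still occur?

Counterfactual: set "Helm transmitter is out" to not occurred.
Followup chain unavailable [AND]: Helm transmitter is out=not, B solenoid block failed=occurs, Upper followup amplifier failed=occurs → not all inputs occur → does not occur.
Starboard system down [AND]: B feedback unit failed=occurs, Followup chain unavailable=not → not all inputs occur → does not occur.
NFU path lost [AND]: Lower rudder actuator is down=not, Tiller link faulted=occurs → not all inputs occur → does not occur.
Pump set unavailable [AND]: Lower relief valve failed=occurs, B changeover valve offline=occurs, C autopilot interface is down=occurs, NFU path lost=not → not all inputs occur → does not occur.
Rudder loop lost [OR]: Forward steering pump fails=occurs, Pump set unavailable=not → at least one input occurs → occurs.
Port system lost [AND]: Rudder loop lost=occurs, #2 feedback unit 2 failed=occurs, Helm transmitter 2 degraded=not → not all inputs occur → does not occur.
Followup chain 2 unavailable [AND]: South solenoid block 2 is out=not, #1 followup amplifier 2 is down=occurs → not all inputs occur → does not occur.
Ship steering unresponsive [OR]: Starboard system down=not, Port system lost=not, Followup chain 2 unavailable=not, Steering pump 2 fails=not → no input occurs → does not occur.

No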